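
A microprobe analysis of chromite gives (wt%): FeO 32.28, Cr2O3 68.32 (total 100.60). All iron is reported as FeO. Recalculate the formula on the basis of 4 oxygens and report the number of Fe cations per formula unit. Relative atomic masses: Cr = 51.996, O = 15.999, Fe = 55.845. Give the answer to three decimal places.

FeO: 32.28/71.844 = 0.44931 mol → 0.44931 mol Fe, 0.44931 mol O.
Cr2O3: 68.32/151.989 = 0.44951 mol → 0.89902 mol Cr, 1.34853 mol O.
Total oxygen = 1.79784 mol. Normalization factor = 4/1.79784 = 2.22489.
Fe per 4 O = 0.44931 × 2.22489 = 1.000.

1.000 Fe apfu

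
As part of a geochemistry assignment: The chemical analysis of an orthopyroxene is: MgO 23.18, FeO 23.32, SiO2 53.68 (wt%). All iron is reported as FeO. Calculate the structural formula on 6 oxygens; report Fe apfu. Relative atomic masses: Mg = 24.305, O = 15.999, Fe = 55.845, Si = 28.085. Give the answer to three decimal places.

0.725 Fe apfu

MgO (M=40.304): mol = 0.57513; Mg = 0.57513, O = 0.57513.
FeO (M=71.844): mol = 0.32459; Fe = 0.32459, O = 0.32459.
SiO2 (M=60.083): mol = 0.89343; Si = 0.89343, O = 1.78686.
ΣO = 2.68658; factor = 6/ΣO = 2.23332.
Fe apfu = 0.32459 × 2.23332 = 0.725.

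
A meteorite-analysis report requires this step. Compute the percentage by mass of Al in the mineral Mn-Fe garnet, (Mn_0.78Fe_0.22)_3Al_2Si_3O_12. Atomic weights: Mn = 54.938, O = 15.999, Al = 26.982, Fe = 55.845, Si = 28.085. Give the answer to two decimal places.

M((Mn_0.78Fe_0.22)_3Al_2Si_3O_12) = 495.620 g/mol.
Al contributes 2 × 26.982 = 53.964 g per mole.
53.964/495.620 = 0.1089 → 10.89%.

10.89 weight percent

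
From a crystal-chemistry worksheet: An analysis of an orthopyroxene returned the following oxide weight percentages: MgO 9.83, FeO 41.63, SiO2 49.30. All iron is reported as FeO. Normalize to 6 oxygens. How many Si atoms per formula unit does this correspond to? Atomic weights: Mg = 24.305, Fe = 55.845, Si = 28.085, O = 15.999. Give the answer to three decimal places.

1.998 Si apfu

MgO (M=40.304): mol = 0.24390; Mg = 0.24390, O = 0.24390.
FeO (M=71.844): mol = 0.57945; Fe = 0.57945, O = 0.57945.
SiO2 (M=60.083): mol = 0.82053; Si = 0.82053, O = 1.64106.
ΣO = 2.46441; factor = 6/ΣO = 2.43466.
Si apfu = 0.82053 × 2.43466 = 1.998.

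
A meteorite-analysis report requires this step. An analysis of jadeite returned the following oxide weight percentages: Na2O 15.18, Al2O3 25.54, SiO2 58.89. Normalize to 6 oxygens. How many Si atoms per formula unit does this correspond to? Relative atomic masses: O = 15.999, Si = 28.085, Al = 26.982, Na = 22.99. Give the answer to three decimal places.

15.18 wt% Na2O ÷ 61.979 g/mol = 0.24492 mol, giving 0.48984 Na and 0.24492 O.
25.54 wt% Al2O3 ÷ 101.961 g/mol = 0.25049 mol, giving 0.50098 Al and 0.75147 O.
58.89 wt% SiO2 ÷ 60.083 g/mol = 0.98014 mol, giving 0.98014 Si and 1.96028 O.
Oxygen sums to 2.95667; scaling by 6/2.95667 = 2.02931 puts the formula on 6 O.
Si: 0.98014 × 2.02931 = 1.989 atoms per formula unit.

1.989 Si apfu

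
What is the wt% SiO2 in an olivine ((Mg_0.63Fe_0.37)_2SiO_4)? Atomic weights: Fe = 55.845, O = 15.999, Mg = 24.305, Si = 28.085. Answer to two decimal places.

Formula mass = 164.031 g/mol.
1 Si → 1.0000 mol SiO2 per formula unit; M(SiO2) = 60.083, so SiO2 mass = 60.083 g.
60.083/164.031 × 100 = 36.63 wt%.

36.63 wt%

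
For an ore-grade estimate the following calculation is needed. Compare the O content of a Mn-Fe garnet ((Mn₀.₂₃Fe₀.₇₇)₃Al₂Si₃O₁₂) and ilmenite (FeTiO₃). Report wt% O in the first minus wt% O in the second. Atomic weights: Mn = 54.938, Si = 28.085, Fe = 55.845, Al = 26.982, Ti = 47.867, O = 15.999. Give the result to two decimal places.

6.98 percentage points

O in (Mn₀.₂₃Fe₀.₇₇)₃Al₂Si₃O₁₂: molar mass 497.116 g/mol; 12×15.999 = 191.988 g → 38.62 wt%.
O in FeTiO₃: molar mass 151.709 g/mol; 3×15.999 = 47.997 g → 31.64 wt%.
Difference = 38.62 − 31.64 = 6.98 percentage points.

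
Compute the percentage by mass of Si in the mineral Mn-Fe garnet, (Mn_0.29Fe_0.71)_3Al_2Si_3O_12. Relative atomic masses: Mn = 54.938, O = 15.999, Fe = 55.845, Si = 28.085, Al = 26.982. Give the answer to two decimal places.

16.95 wt%

M((Mn_0.29Fe_0.71)_3Al_2Si_3O_12) = 496.953 g/mol.
Si contributes 3 × 28.085 = 84.255 g per mole.
84.255/496.953 = 0.1695 → 16.95%.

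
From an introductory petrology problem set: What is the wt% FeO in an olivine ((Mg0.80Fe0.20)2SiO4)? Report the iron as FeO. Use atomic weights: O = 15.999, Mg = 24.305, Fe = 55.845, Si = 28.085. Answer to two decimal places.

M((Mg0.80Fe0.20)2SiO4) = 153.307 g/mol; M(FeO) = 71.844 g/mol.
Moles FeO per formula unit = 0.40 Fe ÷ 1 = 0.4000.
FeO fraction = (0.4000 × 71.844) / 153.307 = 28.738/153.307 = 0.1875.

18.75 wt%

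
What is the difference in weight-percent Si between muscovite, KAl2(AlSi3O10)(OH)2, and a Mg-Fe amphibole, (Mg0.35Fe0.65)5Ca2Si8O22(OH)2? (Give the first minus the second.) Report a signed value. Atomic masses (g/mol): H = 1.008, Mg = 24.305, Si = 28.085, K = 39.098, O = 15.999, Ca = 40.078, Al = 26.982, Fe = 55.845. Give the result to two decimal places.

-3.41 percentage points

First mineral: 84.255 g Si in 398.303 g formula = 21.15 wt% Si.
Second mineral: 224.680 g Si in 914.858 g formula = 24.56 wt% Si.
21.15% − 24.56% gives a difference of -3.41 percentage points.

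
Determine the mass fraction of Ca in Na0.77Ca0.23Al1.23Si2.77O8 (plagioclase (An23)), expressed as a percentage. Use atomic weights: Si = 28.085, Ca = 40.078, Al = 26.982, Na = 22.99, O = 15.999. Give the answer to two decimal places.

M(Na0.77Ca0.23Al1.23Si2.77O8) = 265.896 g/mol.
Ca contributes 0.23 × 40.078 = 9.218 g per mole.
9.218/265.896 = 0.0347 → 3.47%.

3.47 mass %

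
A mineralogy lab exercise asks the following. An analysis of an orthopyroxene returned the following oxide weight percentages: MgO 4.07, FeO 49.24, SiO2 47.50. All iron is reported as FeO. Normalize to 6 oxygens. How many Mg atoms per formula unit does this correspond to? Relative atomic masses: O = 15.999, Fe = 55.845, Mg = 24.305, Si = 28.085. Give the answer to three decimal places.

MgO (M=40.304): mol = 0.10098; Mg = 0.10098, O = 0.10098.
FeO (M=71.844): mol = 0.68537; Fe = 0.68537, O = 0.68537.
SiO2 (M=60.083): mol = 0.79057; Si = 0.79057, O = 1.58114.
ΣO = 2.36749; factor = 6/ΣO = 2.53433.
Mg apfu = 0.10098 × 2.53433 = 0.256.

0.256 Mg apfu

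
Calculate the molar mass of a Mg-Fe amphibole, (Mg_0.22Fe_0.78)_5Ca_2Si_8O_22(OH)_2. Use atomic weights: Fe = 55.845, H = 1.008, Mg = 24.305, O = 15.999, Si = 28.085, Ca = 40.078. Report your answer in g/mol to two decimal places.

M = 1.10·24.305 + 3.90·55.845 + 2·40.078 + 8·28.085 + 24·15.999 + 2·1.008

935.36 g/mol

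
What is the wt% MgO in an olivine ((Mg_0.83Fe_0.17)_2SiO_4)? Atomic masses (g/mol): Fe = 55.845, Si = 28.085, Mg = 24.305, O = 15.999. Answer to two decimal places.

Formula mass = 151.415 g/mol.
1.66 Mg → 1.6600 mol MgO per formula unit; M(MgO) = 40.304, so MgO mass = 66.905 g.
66.905/151.415 × 100 = 44.19 wt%.

44.19 wt%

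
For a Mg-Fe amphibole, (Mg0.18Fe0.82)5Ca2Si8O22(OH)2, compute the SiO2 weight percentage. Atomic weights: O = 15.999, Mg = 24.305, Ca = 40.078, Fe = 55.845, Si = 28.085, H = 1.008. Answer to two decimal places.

51.04 wt%

M((Mg0.18Fe0.82)5Ca2Si8O22(OH)2) = 941.667 g/mol; M(SiO2) = 60.083 g/mol.
Moles SiO2 per formula unit = 8 Si ÷ 1 = 8.0000.
SiO2 fraction = (8.0000 × 60.083) / 941.667 = 480.664/941.667 = 0.5104.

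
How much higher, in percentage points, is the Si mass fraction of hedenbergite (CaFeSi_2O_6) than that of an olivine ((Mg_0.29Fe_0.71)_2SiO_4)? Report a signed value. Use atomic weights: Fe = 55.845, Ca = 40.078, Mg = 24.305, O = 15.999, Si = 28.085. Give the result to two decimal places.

7.50 percentage points

M(CaFeSi_2O_6) = 248.087 g/mol, so wt% Si = 56.170/248.087 × 100 = 22.64%.
M((Mg_0.29Fe_0.71)_2SiO_4) = 185.478 g/mol, so wt% Si = 28.085/185.478 × 100 = 15.14%.
22.64 − 15.14 = 7.50 pp.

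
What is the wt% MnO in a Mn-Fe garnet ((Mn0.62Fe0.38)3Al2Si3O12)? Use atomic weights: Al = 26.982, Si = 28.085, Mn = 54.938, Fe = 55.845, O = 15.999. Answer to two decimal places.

26.60 wt%

Formula mass = 496.055 g/mol.
1.86 Mn → 1.8600 mol MnO per formula unit; M(MnO) = 70.937, so MnO mass = 131.943 g.
131.943/496.055 × 100 = 26.60 wt%.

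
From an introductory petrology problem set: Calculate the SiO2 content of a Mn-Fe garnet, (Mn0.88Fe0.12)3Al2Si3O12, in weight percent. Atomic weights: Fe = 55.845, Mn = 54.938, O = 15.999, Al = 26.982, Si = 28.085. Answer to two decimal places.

M((Mn0.88Fe0.12)3Al2Si3O12) = 495.348 g/mol; M(SiO2) = 60.083 g/mol.
Moles SiO2 per formula unit = 3 Si ÷ 1 = 3.0000.
SiO2 fraction = (3.0000 × 60.083) / 495.348 = 180.249/495.348 = 0.3639.

36.39 wt%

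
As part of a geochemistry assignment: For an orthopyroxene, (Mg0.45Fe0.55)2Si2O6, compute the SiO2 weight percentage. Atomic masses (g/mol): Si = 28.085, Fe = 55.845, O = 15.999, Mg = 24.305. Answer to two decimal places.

51.03 wt%

Molar mass of (Mg0.45Fe0.55)2Si2O6 = 0.90×24.305 + 1.10×55.845 + 2×28.085 + 6×15.999 = 235.468 g/mol.
Each formula unit contains 2 Si, equivalent to 2/1 = 2.0000 mol SiO2.
M(SiO2) = 1×28.085 + 2×15.999 = 60.083 g/mol.
Mass of SiO2 per formula unit = 2.0000 × 60.083 = 120.166 g.
SiO2 wt% = 120.166 / 235.468 × 100 = 51.03%.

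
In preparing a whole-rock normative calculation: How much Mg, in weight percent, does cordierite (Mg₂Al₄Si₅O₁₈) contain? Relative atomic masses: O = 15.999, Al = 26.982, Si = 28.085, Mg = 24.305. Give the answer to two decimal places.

8.31 weight percent

Molar mass of Mg₂Al₄Si₅O₁₈: 2×24.305 + 4×26.982 + 5×28.085 + 18×15.999 = 584.945 g/mol.
Mass of Mg per formula unit: 2 × 24.305 = 48.610 g.
Weight fraction Mg = 48.610 / 584.945 = 0.0831.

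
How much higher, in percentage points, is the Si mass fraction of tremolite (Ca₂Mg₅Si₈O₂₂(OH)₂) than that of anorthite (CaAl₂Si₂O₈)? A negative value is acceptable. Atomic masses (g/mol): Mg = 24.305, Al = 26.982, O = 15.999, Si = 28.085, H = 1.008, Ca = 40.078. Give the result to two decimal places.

7.47 percentage points

First mineral: 224.680 g Si in 812.353 g formula = 27.66 wt% Si.
Second mineral: 56.170 g Si in 278.204 g formula = 20.19 wt% Si.
27.66% − 20.19% gives a difference of 7.47 percentage points.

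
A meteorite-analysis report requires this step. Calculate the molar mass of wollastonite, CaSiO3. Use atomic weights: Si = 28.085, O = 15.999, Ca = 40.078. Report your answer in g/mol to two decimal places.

M = 1*40.078 + 1*28.085 + 3*15.999

116.16 g/mol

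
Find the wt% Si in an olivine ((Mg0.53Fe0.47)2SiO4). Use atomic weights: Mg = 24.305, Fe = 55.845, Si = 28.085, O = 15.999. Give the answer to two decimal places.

16.49 weight percent

Formula mass = 1.06·24.305 + 0.94·55.845 + 1·28.085 + 4·15.999 = 170.339 g/mol, of which 28.085 g is Si.
So Si makes up 28.085/170.339 = 0.1649 of the mass, i.e. 16.49%.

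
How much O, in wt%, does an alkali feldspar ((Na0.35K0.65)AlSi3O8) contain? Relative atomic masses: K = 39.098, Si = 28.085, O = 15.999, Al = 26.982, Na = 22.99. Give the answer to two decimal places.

46.94 wt%

Formula mass = 0.35×22.99 + 0.65×39.098 + 1×26.982 + 3×28.085 + 8×15.999 = 272.689 g/mol, of which 127.992 g is O.
So O makes up 127.992/272.689 = 0.4694 of the mass, i.e. 46.94%.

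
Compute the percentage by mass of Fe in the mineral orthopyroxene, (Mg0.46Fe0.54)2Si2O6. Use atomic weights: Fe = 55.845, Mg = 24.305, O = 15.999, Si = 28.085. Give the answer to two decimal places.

25.68 weight percent

Molar mass of (Mg0.46Fe0.54)2Si2O6: 0.92·24.305 + 1.08·55.845 + 2·28.085 + 6·15.999 = 234.837 g/mol.
Mass of Fe per formula unit: 1.08 × 55.845 = 60.313 g.
Weight fraction Fe = 60.313 / 234.837 = 0.2568.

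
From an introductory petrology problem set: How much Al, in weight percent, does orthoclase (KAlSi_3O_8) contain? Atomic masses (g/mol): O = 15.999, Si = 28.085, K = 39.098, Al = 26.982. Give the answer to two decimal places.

Molar mass of KAlSi_3O_8: 1×39.098 + 1×26.982 + 3×28.085 + 8×15.999 = 278.327 g/mol.
Mass of Al per formula unit: 1 × 26.982 = 26.982 g.
Weight fraction Al = 26.982 / 278.327 = 0.0969.

9.69 weight percent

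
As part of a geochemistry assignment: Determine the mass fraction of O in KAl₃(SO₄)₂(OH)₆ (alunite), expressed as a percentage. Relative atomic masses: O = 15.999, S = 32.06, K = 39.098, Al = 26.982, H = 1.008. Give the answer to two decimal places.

54.08 mass %

M(KAl₃(SO₄)₂(OH)₆) = 414.198 g/mol.
O contributes 14 × 15.999 = 223.986 g per mole.
223.986/414.198 = 0.5408 → 54.08%.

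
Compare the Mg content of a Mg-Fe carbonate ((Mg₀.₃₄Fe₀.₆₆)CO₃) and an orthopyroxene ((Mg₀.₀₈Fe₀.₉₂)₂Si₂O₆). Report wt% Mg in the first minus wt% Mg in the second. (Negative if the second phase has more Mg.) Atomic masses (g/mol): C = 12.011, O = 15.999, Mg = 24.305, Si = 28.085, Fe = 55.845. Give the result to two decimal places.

M((Mg₀.₃₄Fe₀.₆₆)CO₃) = 105.129 g/mol, so wt% Mg = 8.264/105.129 × 100 = 7.86%.
M((Mg₀.₀₈Fe₀.₉₂)₂Si₂O₆) = 258.808 g/mol, so wt% Mg = 3.889/258.808 × 100 = 1.50%.
7.86 − 1.50 = 6.36 pp.

6.36 percentage points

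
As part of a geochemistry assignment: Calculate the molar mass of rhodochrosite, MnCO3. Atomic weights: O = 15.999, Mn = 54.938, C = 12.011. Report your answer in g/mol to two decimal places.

M = 1×54.938 + 1×12.011 + 3×15.999

114.95 g/mol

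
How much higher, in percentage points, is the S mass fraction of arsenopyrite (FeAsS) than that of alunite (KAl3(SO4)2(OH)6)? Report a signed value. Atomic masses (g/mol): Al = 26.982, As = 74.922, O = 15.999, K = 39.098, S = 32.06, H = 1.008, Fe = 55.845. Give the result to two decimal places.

4.21 percentage points

S in FeAsS: molar mass 162.827 g/mol; 1×32.06 = 32.060 g → 19.69 wt%.
S in KAl3(SO4)2(OH)6: molar mass 414.198 g/mol; 2×32.06 = 64.120 g → 15.48 wt%.
Difference = 19.69 − 15.48 = 4.21 percentage points.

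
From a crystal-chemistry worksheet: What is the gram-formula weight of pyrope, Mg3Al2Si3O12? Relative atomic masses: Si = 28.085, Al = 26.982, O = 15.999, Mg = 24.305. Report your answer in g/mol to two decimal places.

403.12 g/mol

The formula mass is the sum 3×24.305 + 2×26.982 + 3×28.085 + 12×15.999.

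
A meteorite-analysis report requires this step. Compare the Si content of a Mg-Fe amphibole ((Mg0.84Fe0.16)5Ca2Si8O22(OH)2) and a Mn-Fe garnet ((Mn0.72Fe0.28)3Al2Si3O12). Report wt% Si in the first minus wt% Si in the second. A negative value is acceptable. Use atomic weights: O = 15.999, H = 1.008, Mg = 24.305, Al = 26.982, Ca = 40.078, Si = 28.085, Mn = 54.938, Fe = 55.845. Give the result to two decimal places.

Si in (Mg0.84Fe0.16)5Ca2Si8O22(OH)2: molar mass 837.585 g/mol; 8×28.085 = 224.680 g → 26.82 wt%.
Si in (Mn0.72Fe0.28)3Al2Si3O12: molar mass 495.783 g/mol; 3×28.085 = 84.255 g → 16.99 wt%.
Difference = 26.82 − 16.99 = 9.83 percentage points.

9.83 percentage points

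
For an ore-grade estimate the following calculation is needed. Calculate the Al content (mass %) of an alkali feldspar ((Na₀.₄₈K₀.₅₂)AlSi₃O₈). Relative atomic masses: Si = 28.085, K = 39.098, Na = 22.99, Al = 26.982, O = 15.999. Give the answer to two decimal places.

Formula mass = 0.48·22.99 + 0.52·39.098 + 1·26.982 + 3·28.085 + 8·15.999 = 270.595 g/mol, of which 26.982 g is Al.
So Al makes up 26.982/270.595 = 0.0997 of the mass, i.e. 9.97%.

9.97 mass %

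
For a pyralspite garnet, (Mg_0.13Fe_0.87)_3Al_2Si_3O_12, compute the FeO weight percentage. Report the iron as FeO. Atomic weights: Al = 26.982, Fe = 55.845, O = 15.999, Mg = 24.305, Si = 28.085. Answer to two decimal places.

38.63 wt%

M((Mg_0.13Fe_0.87)_3Al_2Si_3O_12) = 485.441 g/mol; M(FeO) = 71.844 g/mol.
Moles FeO per formula unit = 2.61 Fe ÷ 1 = 2.6100.
FeO fraction = (2.6100 × 71.844) / 485.441 = 187.513/485.441 = 0.3863.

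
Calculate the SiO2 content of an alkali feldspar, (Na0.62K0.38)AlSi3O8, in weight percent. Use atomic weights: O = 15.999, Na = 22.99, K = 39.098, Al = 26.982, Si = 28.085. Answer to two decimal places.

67.17 wt%

Molar mass of (Na0.62K0.38)AlSi3O8 = 0.62*22.99 + 0.38*39.098 + 1*26.982 + 3*28.085 + 8*15.999 = 268.340 g/mol.
Each formula unit contains 3 Si, equivalent to 3/1 = 3.0000 mol SiO2.
M(SiO2) = 1×28.085 + 2×15.999 = 60.083 g/mol.
Mass of SiO2 per formula unit = 3.0000 × 60.083 = 180.249 g.
SiO2 wt% = 180.249 / 268.340 × 100 = 67.17%.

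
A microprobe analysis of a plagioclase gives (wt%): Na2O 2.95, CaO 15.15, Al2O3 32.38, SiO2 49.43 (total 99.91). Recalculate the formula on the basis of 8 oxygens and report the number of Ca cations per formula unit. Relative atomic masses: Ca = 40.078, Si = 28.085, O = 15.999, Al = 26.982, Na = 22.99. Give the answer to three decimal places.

0.741 Ca apfu

2.95 wt% Na2O ÷ 61.979 g/mol = 0.04760 mol, giving 0.09520 Na and 0.04760 O.
15.15 wt% CaO ÷ 56.077 g/mol = 0.27016 mol, giving 0.27016 Ca and 0.27016 O.
32.38 wt% Al2O3 ÷ 101.961 g/mol = 0.31757 mol, giving 0.63514 Al and 0.95271 O.
49.43 wt% SiO2 ÷ 60.083 g/mol = 0.82270 mol, giving 0.82270 Si and 1.64540 O.
Oxygen sums to 2.91587; scaling by 8/2.91587 = 2.74361 puts the formula on 8 O.
Ca: 0.27016 × 2.74361 = 0.741 atoms per formula unit.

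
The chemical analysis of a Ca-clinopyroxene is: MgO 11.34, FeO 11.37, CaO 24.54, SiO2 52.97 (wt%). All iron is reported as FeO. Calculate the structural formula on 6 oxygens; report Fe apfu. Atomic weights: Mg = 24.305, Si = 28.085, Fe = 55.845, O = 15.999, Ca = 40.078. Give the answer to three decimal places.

MgO (M=40.304): mol = 0.28136; Mg = 0.28136, O = 0.28136.
FeO (M=71.844): mol = 0.15826; Fe = 0.15826, O = 0.15826.
CaO (M=56.077): mol = 0.43761; Ca = 0.43761, O = 0.43761.
SiO2 (M=60.083): mol = 0.88161; Si = 0.88161, O = 1.76322.
ΣO = 2.64045; factor = 6/ΣO = 2.27234.
Fe apfu = 0.15826 × 2.27234 = 0.360.

0.360 Fe apfu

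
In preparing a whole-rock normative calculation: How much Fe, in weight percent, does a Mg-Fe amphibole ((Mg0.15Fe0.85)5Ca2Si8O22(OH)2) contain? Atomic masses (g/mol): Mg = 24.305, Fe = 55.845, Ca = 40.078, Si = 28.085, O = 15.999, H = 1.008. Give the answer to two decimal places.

Formula mass = 0.75·24.305 + 4.25·55.845 + 2·40.078 + 8·28.085 + 24·15.999 + 2·1.008 = 946.398 g/mol, of which 237.341 g is Fe.
So Fe makes up 237.341/946.398 = 0.2508 of the mass, i.e. 25.08%.

25.08 weight percent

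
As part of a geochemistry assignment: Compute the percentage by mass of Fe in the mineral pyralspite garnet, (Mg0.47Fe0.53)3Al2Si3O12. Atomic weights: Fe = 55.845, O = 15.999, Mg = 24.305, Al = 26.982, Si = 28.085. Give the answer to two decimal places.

19.59 mass %

Formula mass = 1.41·24.305 + 1.59·55.845 + 2·26.982 + 3·28.085 + 12·15.999 = 453.271 g/mol, of which 88.794 g is Fe.
So Fe makes up 88.794/453.271 = 0.1959 of the mass, i.e. 19.59%.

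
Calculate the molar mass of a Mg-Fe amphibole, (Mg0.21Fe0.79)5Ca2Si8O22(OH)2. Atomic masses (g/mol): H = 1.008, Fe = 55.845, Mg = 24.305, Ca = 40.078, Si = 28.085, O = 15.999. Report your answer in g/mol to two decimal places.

M = 1.05·24.305 + 3.95·55.845 + 2·40.078 + 8·28.085 + 24·15.999 + 2·1.008

936.94 g/mol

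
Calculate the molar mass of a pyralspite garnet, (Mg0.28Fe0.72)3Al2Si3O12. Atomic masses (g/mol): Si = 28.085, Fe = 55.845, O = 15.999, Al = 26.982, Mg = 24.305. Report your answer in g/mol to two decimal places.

The formula mass is the sum 0.84×24.305 + 2.16×55.845 + 2×26.982 + 3×28.085 + 12×15.999.

471.25 g/mol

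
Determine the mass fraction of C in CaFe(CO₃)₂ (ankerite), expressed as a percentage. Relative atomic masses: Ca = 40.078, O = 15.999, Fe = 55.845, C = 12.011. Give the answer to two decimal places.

Molar mass of CaFe(CO₃)₂: 1*40.078 + 1*55.845 + 2*12.011 + 6*15.999 = 215.939 g/mol.
Mass of C per formula unit: 2 × 12.011 = 24.022 g.
Weight fraction C = 24.022 / 215.939 = 0.1112.

11.12 weight percent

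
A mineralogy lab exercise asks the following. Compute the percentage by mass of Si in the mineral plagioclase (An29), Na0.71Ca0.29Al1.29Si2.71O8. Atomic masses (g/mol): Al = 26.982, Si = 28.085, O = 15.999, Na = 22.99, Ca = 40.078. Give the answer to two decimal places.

28.52 weight percent

M(Na0.71Ca0.29Al1.29Si2.71O8) = 266.855 g/mol.
Si contributes 2.71 × 28.085 = 76.110 g per mole.
76.110/266.855 = 0.2852 → 28.52%.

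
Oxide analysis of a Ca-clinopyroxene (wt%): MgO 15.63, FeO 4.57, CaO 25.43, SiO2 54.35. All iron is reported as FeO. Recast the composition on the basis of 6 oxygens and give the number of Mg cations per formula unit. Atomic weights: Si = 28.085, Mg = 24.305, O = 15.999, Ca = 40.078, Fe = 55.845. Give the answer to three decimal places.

MgO (M=40.304): mol = 0.38780; Mg = 0.38780, O = 0.38780.
FeO (M=71.844): mol = 0.06361; Fe = 0.06361, O = 0.06361.
CaO (M=56.077): mol = 0.45348; Ca = 0.45348, O = 0.45348.
SiO2 (M=60.083): mol = 0.90458; Si = 0.90458, O = 1.80916.
ΣO = 2.71405; factor = 6/ΣO = 2.21072.
Mg apfu = 0.38780 × 2.21072 = 0.857.

0.857 Mg apfu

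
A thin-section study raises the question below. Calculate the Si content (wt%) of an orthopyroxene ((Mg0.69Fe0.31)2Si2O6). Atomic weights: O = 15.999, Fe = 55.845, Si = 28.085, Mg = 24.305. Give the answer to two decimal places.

25.49 wt%

Formula mass = 1.38·24.305 + 0.62·55.845 + 2·28.085 + 6·15.999 = 220.329 g/mol, of which 56.170 g is Si.
So Si makes up 56.170/220.329 = 0.2549 of the mass, i.e. 25.49%.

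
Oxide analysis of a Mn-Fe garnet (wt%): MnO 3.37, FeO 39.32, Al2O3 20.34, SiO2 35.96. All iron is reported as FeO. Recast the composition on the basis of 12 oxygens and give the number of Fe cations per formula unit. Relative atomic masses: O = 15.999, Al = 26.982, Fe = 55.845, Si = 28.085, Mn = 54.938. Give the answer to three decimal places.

3.37 wt% MnO ÷ 70.937 g/mol = 0.04751 mol, giving 0.04751 Mn and 0.04751 O.
39.32 wt% FeO ÷ 71.844 g/mol = 0.54730 mol, giving 0.54730 Fe and 0.54730 O.
20.34 wt% Al2O3 ÷ 101.961 g/mol = 0.19949 mol, giving 0.39898 Al and 0.59847 O.
35.96 wt% SiO2 ÷ 60.083 g/mol = 0.59851 mol, giving 0.59851 Si and 1.19702 O.
Oxygen sums to 2.39030; scaling by 12/2.39030 = 5.02029 puts the formula on 12 O.
Fe: 0.54730 × 5.02029 = 2.748 atoms per formula unit.

2.748 Fe apfu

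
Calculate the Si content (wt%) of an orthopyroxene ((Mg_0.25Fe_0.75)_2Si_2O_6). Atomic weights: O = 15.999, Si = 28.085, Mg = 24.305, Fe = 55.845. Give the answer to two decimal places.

Formula mass = 0.50×24.305 + 1.50×55.845 + 2×28.085 + 6×15.999 = 248.084 g/mol, of which 56.170 g is Si.
So Si makes up 56.170/248.084 = 0.2264 of the mass, i.e. 22.64%.

22.64 wt%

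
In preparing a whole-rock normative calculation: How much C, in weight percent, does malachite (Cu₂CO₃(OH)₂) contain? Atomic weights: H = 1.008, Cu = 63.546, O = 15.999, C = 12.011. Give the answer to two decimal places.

Molar mass of Cu₂CO₃(OH)₂: 2·63.546 + 1·12.011 + 5·15.999 + 2·1.008 = 221.114 g/mol.
Mass of C per formula unit: 1 × 12.011 = 12.011 g.
Weight fraction C = 12.011 / 221.114 = 0.0543.

5.43 weight percent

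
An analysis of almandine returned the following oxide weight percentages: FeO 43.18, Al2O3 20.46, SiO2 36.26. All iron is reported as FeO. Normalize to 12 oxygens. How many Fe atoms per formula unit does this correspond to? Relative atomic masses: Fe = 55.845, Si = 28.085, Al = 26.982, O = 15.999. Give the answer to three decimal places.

43.18 wt% FeO ÷ 71.844 g/mol = 0.60102 mol, giving 0.60102 Fe and 0.60102 O.
20.46 wt% Al2O3 ÷ 101.961 g/mol = 0.20066 mol, giving 0.40132 Al and 0.60198 O.
36.26 wt% SiO2 ÷ 60.083 g/mol = 0.60350 mol, giving 0.60350 Si and 1.20700 O.
Oxygen sums to 2.41000; scaling by 12/2.41000 = 4.97925 puts the formula on 12 O.
Fe: 0.60102 × 4.97925 = 2.993 atoms per formula unit.

2.993 Fe apfu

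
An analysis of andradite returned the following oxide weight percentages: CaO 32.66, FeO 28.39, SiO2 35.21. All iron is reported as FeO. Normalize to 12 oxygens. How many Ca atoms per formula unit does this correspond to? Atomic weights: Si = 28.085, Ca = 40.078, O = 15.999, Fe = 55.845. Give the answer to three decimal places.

CaO (M=56.077): mol = 0.58241; Ca = 0.58241, O = 0.58241.
FeO (M=71.844): mol = 0.39516; Fe = 0.39516, O = 0.39516.
SiO2 (M=60.083): mol = 0.58602; Si = 0.58602, O = 1.17204.
ΣO = 2.14961; factor = 12/ΣO = 5.58241.
Ca apfu = 0.58241 × 5.58241 = 3.251.

3.251 Ca apfu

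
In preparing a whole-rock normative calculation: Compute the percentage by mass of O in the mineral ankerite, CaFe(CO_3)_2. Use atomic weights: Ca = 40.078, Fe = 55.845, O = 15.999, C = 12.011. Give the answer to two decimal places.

44.45 weight percent

M(CaFe(CO_3)_2) = 215.939 g/mol.
O contributes 6 × 15.999 = 95.994 g per mole.
95.994/215.939 = 0.4445 → 44.45%.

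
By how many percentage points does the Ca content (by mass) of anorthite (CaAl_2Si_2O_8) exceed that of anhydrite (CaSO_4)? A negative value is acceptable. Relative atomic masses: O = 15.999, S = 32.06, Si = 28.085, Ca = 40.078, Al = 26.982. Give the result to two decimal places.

-15.03 percentage points

M(CaAl_2Si_2O_8) = 278.204 g/mol, so wt% Ca = 40.078/278.204 × 100 = 14.41%.
M(CaSO_4) = 136.134 g/mol, so wt% Ca = 40.078/136.134 × 100 = 29.44%.
14.41 − 29.44 = -15.03 pp.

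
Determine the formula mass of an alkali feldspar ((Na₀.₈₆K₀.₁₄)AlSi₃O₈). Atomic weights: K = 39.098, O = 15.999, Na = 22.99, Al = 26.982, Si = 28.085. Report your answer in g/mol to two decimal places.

264.47 g/mol

Na: 0.86 × 22.99 = 19.7714
K: 0.14 × 39.098 = 5.4737
Al: 1 × 26.982 = 26.9820
Si: 3 × 28.085 = 84.2550
O: 8 × 15.999 = 127.9920
Summing the contributions gives the formula mass.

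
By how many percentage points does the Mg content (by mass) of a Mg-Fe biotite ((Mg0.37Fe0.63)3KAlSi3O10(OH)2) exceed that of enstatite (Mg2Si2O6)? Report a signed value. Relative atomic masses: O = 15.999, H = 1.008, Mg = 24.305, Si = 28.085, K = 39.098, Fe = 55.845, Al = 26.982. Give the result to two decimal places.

-18.55 percentage points

M((Mg0.37Fe0.63)3KAlSi3O10(OH)2) = 476.865 g/mol, so wt% Mg = 26.979/476.865 × 100 = 5.66%.
M(Mg2Si2O6) = 200.774 g/mol, so wt% Mg = 48.610/200.774 × 100 = 24.21%.
5.66 − 24.21 = -18.55 pp.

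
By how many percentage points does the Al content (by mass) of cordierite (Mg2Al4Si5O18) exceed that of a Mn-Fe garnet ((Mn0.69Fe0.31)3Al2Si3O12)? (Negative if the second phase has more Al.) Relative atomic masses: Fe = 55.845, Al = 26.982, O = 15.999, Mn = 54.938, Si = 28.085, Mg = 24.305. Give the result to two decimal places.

M(Mg2Al4Si5O18) = 584.945 g/mol, so wt% Al = 107.928/584.945 × 100 = 18.45%.
M((Mn0.69Fe0.31)3Al2Si3O12) = 495.865 g/mol, so wt% Al = 53.964/495.865 × 100 = 10.88%.
18.45 − 10.88 = 7.57 pp.

7.57 percentage points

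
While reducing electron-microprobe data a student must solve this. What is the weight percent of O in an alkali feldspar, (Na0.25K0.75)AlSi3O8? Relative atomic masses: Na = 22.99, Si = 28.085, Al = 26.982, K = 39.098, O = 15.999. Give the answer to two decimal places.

46.66 mass %

Formula mass = 0.25·22.99 + 0.75·39.098 + 1·26.982 + 3·28.085 + 8·15.999 = 274.300 g/mol, of which 127.992 g is O.
So O makes up 127.992/274.300 = 0.4666 of the mass, i.e. 46.66%.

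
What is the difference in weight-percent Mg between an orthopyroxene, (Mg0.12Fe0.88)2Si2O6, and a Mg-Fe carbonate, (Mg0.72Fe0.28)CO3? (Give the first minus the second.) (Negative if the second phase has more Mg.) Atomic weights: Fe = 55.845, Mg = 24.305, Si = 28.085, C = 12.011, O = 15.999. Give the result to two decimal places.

-16.51 percentage points

First mineral: 5.833 g Mg in 256.284 g formula = 2.28 wt% Mg.
Second mineral: 17.500 g Mg in 93.144 g formula = 18.79 wt% Mg.
2.28% − 18.79% gives a difference of -16.51 percentage points.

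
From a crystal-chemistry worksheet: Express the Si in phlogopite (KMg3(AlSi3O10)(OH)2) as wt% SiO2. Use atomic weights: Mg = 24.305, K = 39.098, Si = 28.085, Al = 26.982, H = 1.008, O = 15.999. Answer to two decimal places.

43.20 wt%

M(KMg3(AlSi3O10)(OH)2) = 417.254 g/mol; M(SiO2) = 60.083 g/mol.
Moles SiO2 per formula unit = 3 Si ÷ 1 = 3.0000.
SiO2 fraction = (3.0000 × 60.083) / 417.254 = 180.249/417.254 = 0.4320.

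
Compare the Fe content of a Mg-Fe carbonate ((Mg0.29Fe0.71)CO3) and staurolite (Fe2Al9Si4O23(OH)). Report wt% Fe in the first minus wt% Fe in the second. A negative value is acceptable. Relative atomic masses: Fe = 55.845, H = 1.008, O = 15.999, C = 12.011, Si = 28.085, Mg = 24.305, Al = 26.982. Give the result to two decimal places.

First mineral: 39.650 g Fe in 106.706 g formula = 37.16 wt% Fe.
Second mineral: 111.690 g Fe in 851.852 g formula = 13.11 wt% Fe.
37.16% − 13.11% gives a difference of 24.05 percentage points.

24.05 percentage points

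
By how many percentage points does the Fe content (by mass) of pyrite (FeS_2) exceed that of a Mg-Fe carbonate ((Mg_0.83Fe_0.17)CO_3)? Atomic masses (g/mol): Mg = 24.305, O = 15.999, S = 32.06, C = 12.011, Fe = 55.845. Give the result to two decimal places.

M(FeS_2) = 119.965 g/mol, so wt% Fe = 55.845/119.965 × 100 = 46.55%.
M((Mg_0.83Fe_0.17)CO_3) = 89.675 g/mol, so wt% Fe = 9.494/89.675 × 100 = 10.59%.
46.55 − 10.59 = 35.96 pp.

35.96 percentage points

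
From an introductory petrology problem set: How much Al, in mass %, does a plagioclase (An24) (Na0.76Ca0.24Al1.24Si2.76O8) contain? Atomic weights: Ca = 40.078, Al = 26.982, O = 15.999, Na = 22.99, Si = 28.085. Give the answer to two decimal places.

Molar mass of Na0.76Ca0.24Al1.24Si2.76O8: 0.76×22.99 + 0.24×40.078 + 1.24×26.982 + 2.76×28.085 + 8×15.999 = 266.055 g/mol.
Mass of Al per formula unit: 1.24 × 26.982 = 33.458 g.
Weight fraction Al = 33.458 / 266.055 = 0.1258.

12.58 mass %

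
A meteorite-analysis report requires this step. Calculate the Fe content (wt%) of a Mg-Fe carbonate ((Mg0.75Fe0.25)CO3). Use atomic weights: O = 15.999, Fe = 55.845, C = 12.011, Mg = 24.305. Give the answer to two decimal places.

M((Mg0.75Fe0.25)CO3) = 92.198 g/mol.
Fe contributes 0.25 × 55.845 = 13.961 g per mole.
13.961/92.198 = 0.1514 → 15.14%.

15.14 wt%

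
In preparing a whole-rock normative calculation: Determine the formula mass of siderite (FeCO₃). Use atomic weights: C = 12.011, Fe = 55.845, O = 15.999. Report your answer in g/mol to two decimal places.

M = 1·55.845 + 1·12.011 + 3·15.999

115.85 g/mol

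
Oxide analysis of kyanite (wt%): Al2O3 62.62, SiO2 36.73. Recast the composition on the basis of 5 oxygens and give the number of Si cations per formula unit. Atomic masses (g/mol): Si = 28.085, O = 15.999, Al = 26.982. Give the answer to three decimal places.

62.62 wt% Al2O3 ÷ 101.961 g/mol = 0.61416 mol, giving 1.22832 Al and 1.84248 O.
36.73 wt% SiO2 ÷ 60.083 g/mol = 0.61132 mol, giving 0.61132 Si and 1.22264 O.
Oxygen sums to 3.06512; scaling by 5/3.06512 = 1.63126 puts the formula on 5 O.
Si: 0.61132 × 1.63126 = 0.997 atoms per formula unit.

0.997 Si apfu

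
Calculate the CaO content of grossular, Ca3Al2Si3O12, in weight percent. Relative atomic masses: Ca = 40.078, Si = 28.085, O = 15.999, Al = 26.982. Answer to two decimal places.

Molar mass of Ca3Al2Si3O12 = 3*40.078 + 2*26.982 + 3*28.085 + 12*15.999 = 450.441 g/mol.
Each formula unit contains 3 Ca, equivalent to 3/1 = 3.0000 mol CaO.
M(CaO) = 1×40.078 + 1×15.999 = 56.077 g/mol.
Mass of CaO per formula unit = 3.0000 × 56.077 = 168.231 g.
CaO wt% = 168.231 / 450.441 × 100 = 37.35%.

37.35 wt%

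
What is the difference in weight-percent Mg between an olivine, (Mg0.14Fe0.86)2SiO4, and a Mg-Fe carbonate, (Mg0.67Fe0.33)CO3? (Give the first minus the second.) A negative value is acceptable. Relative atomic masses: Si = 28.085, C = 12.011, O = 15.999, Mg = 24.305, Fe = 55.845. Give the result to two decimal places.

Mg in (Mg0.14Fe0.86)2SiO4: molar mass 194.940 g/mol; 0.28×24.305 = 6.805 g → 3.49 wt%.
Mg in (Mg0.67Fe0.33)CO3: molar mass 94.721 g/mol; 0.67×24.305 = 16.284 g → 17.19 wt%.
Difference = 3.49 − 17.19 = -13.70 percentage points.

-13.70 percentage points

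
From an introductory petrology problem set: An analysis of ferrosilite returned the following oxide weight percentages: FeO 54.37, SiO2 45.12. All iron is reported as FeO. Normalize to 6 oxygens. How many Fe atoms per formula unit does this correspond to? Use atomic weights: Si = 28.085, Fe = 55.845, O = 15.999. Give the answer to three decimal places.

54.37 wt% FeO ÷ 71.844 g/mol = 0.75678 mol, giving 0.75678 Fe and 0.75678 O.
45.12 wt% SiO2 ÷ 60.083 g/mol = 0.75096 mol, giving 0.75096 Si and 1.50192 O.
Oxygen sums to 2.25870; scaling by 6/2.25870 = 2.65640 puts the formula on 6 O.
Fe: 0.75678 × 2.65640 = 2.010 atoms per formula unit.

2.010 Fe apfu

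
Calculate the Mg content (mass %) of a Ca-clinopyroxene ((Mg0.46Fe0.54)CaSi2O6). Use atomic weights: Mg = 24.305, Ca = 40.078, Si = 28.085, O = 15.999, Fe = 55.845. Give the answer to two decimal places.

M((Mg0.46Fe0.54)CaSi2O6) = 233.579 g/mol.
Mg contributes 0.46 × 24.305 = 11.180 g per mole.
11.180/233.579 = 0.0479 → 4.79%.

4.79 mass %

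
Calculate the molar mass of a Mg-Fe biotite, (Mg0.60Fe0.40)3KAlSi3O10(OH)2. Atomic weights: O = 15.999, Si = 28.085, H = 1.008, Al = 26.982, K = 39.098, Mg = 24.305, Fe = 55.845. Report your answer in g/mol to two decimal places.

455.10 g/mol

M = 1.80·24.305 + 1.20·55.845 + 1·39.098 + 1·26.982 + 3·28.085 + 12·15.999 + 2·1.008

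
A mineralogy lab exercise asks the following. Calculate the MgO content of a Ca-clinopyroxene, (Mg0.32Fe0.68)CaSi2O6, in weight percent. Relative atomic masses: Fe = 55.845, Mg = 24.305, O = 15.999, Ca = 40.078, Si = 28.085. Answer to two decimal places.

5.42 wt%

Molar mass of (Mg0.32Fe0.68)CaSi2O6 = 0.32×24.305 + 0.68×55.845 + 1×40.078 + 2×28.085 + 6×15.999 = 237.994 g/mol.
Each formula unit contains 0.32 Mg, equivalent to 0.32/1 = 0.3200 mol MgO.
M(MgO) = 1×24.305 + 1×15.999 = 40.304 g/mol.
Mass of MgO per formula unit = 0.3200 × 40.304 = 12.897 g.
MgO wt% = 12.897 / 237.994 × 100 = 5.42%.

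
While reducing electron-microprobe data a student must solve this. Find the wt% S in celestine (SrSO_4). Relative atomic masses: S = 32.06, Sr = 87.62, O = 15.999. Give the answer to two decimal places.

17.45 weight percent

Formula mass = 1×87.62 + 1×32.06 + 4×15.999 = 183.676 g/mol, of which 32.060 g is S.
So S makes up 32.060/183.676 = 0.1745 of the mass, i.e. 17.45%.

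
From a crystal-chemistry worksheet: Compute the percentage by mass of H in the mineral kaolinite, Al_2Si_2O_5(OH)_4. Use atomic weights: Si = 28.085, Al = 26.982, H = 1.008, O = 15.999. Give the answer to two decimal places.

1.56 wt%

Molar mass of Al_2Si_2O_5(OH)_4: 2×26.982 + 2×28.085 + 9×15.999 + 4×1.008 = 258.157 g/mol.
Mass of H per formula unit: 4 × 1.008 = 4.032 g.
Weight fraction H = 4.032 / 258.157 = 0.0156.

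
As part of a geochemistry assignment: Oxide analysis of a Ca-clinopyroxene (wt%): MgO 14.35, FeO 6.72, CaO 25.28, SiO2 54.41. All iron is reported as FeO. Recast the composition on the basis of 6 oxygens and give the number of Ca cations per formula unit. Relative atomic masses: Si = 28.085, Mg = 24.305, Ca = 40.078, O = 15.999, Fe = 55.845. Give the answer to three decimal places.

0.998 Ca apfu

MgO (M=40.304): mol = 0.35604; Mg = 0.35604, O = 0.35604.
FeO (M=71.844): mol = 0.09354; Fe = 0.09354, O = 0.09354.
CaO (M=56.077): mol = 0.45081; Ca = 0.45081, O = 0.45081.
SiO2 (M=60.083): mol = 0.90558; Si = 0.90558, O = 1.81116.
ΣO = 2.71155; factor = 6/ΣO = 2.21276.
Ca apfu = 0.45081 × 2.21276 = 0.998.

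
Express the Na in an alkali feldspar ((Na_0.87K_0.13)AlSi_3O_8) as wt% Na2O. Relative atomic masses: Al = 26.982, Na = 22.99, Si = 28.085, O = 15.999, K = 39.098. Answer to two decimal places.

M((Na_0.87K_0.13)AlSi_3O_8) = 264.313 g/mol; M(Na2O) = 61.979 g/mol.
Moles Na2O per formula unit = 0.87 Na ÷ 2 = 0.4350.
Na2O fraction = (0.4350 × 61.979) / 264.313 = 26.961/264.313 = 0.1020.

10.20 wt%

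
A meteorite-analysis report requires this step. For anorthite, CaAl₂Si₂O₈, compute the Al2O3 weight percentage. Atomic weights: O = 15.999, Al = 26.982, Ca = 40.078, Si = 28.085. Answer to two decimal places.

Formula mass = 278.204 g/mol.
2 Al → 1.0000 mol Al2O3 per formula unit; M(Al2O3) = 101.961, so Al2O3 mass = 101.961 g.
101.961/278.204 × 100 = 36.65 wt%.

36.65 wt%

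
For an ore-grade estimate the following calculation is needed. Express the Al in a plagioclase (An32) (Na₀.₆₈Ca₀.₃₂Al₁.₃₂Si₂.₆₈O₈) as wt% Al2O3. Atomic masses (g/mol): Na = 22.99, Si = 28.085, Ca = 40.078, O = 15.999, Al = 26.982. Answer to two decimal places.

25.17 wt%

Molar mass of Na₀.₆₈Ca₀.₃₂Al₁.₃₂Si₂.₆₈O₈ = 0.68·22.99 + 0.32·40.078 + 1.32·26.982 + 2.68·28.085 + 8·15.999 = 267.334 g/mol.
Each formula unit contains 1.32 Al, equivalent to 1.32/2 = 0.6600 mol Al2O3.
M(Al2O3) = 2×26.982 + 3×15.999 = 101.961 g/mol.
Mass of Al2O3 per formula unit = 0.6600 × 101.961 = 67.294 g.
Al2O3 wt% = 67.294 / 267.334 × 100 = 25.17%.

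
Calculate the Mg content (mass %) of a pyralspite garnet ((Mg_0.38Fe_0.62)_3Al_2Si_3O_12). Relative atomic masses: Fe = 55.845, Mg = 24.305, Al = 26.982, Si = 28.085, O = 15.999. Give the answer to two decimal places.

6.00 mass %

Formula mass = 1.14×24.305 + 1.86×55.845 + 2×26.982 + 3×28.085 + 12×15.999 = 461.786 g/mol, of which 27.708 g is Mg.
So Mg makes up 27.708/461.786 = 0.0600 of the mass, i.e. 6.00%.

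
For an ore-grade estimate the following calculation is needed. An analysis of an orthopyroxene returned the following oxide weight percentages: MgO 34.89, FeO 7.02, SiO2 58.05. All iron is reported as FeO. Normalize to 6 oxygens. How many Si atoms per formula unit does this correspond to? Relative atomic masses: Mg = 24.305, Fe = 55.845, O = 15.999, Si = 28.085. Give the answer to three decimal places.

2.002 Si apfu

MgO (M=40.304): mol = 0.86567; Mg = 0.86567, O = 0.86567.
FeO (M=71.844): mol = 0.09771; Fe = 0.09771, O = 0.09771.
SiO2 (M=60.083): mol = 0.96616; Si = 0.96616, O = 1.93232.
ΣO = 2.89570; factor = 6/ΣO = 2.07204.
Si apfu = 0.96616 × 2.07204 = 2.002.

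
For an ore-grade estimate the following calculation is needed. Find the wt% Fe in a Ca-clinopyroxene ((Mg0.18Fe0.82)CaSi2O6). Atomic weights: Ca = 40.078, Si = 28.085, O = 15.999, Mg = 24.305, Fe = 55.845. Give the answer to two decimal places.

M((Mg0.18Fe0.82)CaSi2O6) = 242.410 g/mol.
Fe contributes 0.82 × 55.845 = 45.793 g per mole.
45.793/242.410 = 0.1889 → 18.89%.

18.89 weight percent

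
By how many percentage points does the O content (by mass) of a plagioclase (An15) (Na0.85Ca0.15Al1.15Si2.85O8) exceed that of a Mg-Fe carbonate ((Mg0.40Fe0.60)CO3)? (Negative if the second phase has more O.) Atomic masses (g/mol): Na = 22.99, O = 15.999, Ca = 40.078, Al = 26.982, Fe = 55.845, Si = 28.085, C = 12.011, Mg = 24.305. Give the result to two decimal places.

1.88 percentage points

O in Na0.85Ca0.15Al1.15Si2.85O8: molar mass 264.617 g/mol; 8×15.999 = 127.992 g → 48.37 wt%.
O in (Mg0.40Fe0.60)CO3: molar mass 103.237 g/mol; 3×15.999 = 47.997 g → 46.49 wt%.
Difference = 48.37 − 46.49 = 1.88 percentage points.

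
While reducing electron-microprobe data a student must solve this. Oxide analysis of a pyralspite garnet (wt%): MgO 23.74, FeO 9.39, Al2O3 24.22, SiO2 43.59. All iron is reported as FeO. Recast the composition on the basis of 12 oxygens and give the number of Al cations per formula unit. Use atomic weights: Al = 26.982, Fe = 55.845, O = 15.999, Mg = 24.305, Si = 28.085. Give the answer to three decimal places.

1.977 Al apfu

MgO: 23.74/40.304 = 0.58902 mol → 0.58902 mol Mg, 0.58902 mol O.
FeO: 9.39/71.844 = 0.13070 mol → 0.13070 mol Fe, 0.13070 mol O.
Al2O3: 24.22/101.961 = 0.23754 mol → 0.47508 mol Al, 0.71262 mol O.
SiO2: 43.59/60.083 = 0.72550 mol → 0.72550 mol Si, 1.45100 mol O.
Total oxygen = 2.88334 mol. Normalization factor = 12/2.88334 = 4.16184.
Al per 12 O = 0.47508 × 4.16184 = 1.977.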